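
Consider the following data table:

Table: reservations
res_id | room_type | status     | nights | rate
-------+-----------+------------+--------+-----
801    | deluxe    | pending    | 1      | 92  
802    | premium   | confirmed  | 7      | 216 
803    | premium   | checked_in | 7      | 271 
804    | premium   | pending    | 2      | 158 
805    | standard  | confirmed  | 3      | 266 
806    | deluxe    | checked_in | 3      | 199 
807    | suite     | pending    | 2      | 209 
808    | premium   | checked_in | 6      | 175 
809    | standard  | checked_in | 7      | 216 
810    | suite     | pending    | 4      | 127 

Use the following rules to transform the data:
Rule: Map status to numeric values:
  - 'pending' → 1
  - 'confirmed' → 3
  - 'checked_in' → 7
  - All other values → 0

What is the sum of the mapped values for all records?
38

Step 1: Apply mapping to each record
Step 2: Count by status:
  'pending': 4 records × 1 = 4
  'confirmed': 2 records × 3 = 6
  'checked_in': 4 records × 7 = 28
Step 3: Sum all mapped values = 38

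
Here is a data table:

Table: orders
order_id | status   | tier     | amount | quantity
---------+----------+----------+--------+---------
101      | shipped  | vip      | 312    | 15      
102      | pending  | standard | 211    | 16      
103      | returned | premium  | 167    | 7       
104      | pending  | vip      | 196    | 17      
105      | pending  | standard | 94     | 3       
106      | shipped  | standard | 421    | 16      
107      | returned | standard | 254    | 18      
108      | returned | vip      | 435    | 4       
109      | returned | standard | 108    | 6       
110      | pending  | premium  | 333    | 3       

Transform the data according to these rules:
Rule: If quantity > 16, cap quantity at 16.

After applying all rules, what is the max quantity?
16

Step 1: Original maximum quantity = 18
Step 2: Apply cap at 16
Step 3: 2 records had quantity > 16 and were capped
Step 4: Maximum after transformation = 16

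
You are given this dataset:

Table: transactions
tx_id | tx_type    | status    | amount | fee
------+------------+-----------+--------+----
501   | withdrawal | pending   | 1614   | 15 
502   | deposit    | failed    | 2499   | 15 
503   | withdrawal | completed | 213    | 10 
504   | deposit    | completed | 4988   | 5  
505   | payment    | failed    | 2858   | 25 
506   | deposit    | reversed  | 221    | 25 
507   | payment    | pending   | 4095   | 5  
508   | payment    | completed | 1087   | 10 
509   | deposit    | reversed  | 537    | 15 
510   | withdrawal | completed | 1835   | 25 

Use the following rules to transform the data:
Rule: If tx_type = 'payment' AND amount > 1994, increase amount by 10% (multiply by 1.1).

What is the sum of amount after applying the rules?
20642.3

Step 1: Find records where tx_type = 'payment' AND amount > 1994
Step 2: 2 records match, summing to 6953
Step 3: After multiplier: 6953 × 1.1 = 7648.3
Step 4: Unaffected records sum: 12994
Step 5: Final sum = 7648.3 + 12994 = 20642.3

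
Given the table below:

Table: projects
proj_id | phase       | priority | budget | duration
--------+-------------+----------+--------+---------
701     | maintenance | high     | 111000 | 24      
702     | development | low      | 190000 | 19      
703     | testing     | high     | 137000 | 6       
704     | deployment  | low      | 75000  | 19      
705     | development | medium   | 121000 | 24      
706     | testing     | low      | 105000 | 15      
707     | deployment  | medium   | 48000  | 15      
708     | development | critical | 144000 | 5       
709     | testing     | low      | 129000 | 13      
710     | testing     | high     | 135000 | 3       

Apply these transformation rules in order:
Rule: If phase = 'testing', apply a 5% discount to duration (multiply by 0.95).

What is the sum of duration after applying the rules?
141.15

Step 1: Records with phase = 'testing' have total duration = 37
Step 2: Apply multiplier: 37 × 0.95 = 35.15
Step 3: Other records total: 106
Step 4: Final sum = 35.15 + 106 = 141.15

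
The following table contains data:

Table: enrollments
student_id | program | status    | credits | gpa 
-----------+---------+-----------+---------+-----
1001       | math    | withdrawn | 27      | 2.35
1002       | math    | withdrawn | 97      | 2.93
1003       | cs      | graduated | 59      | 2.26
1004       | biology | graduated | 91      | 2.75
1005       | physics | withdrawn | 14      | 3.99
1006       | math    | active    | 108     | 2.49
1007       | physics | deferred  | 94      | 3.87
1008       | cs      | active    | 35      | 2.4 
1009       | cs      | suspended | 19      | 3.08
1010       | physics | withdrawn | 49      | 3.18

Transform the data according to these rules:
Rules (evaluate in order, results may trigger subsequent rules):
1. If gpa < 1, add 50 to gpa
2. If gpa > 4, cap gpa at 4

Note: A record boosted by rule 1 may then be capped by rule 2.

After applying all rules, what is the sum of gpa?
29.3

Step 1: Apply rule 1 to records with gpa < 1
  - 0 records get bonus of 50
  - Of these, 0 records then exceed 4 and get capped
Step 2: Apply rule 2 to records with gpa > 4
  - 0 records (original) are capped
Step 3: Calculate final sum = 29.3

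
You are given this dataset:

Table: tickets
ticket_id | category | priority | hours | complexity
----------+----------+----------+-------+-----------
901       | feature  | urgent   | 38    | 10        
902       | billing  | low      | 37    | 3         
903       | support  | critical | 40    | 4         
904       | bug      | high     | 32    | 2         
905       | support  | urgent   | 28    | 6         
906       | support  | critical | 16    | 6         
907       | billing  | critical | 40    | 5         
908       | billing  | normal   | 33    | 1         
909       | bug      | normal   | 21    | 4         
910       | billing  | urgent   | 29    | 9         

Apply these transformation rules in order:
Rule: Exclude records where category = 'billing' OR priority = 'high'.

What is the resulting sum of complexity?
30

Step 1: Find records where category = 'billing' OR priority = 'high'
Step 2: 5 records match, summing to 20
Step 3: Original sum: 50
Step 4: Remaining sum = 50 - 20 = 30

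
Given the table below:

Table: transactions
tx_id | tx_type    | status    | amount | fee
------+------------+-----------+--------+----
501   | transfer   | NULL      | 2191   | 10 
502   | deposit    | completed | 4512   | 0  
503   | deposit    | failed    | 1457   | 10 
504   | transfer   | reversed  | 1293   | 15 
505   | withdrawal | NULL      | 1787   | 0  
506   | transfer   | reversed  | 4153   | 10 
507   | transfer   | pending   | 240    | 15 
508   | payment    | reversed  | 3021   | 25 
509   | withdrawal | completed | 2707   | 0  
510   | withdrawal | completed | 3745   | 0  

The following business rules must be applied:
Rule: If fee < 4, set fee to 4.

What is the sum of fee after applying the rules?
101

Step 1: 4 records have fee < 4
Step 2: These records originally summed to 0
Step 3: After setting to minimum: 4 × 4 = 16
Step 4: Unaffected records sum: 85
Step 5: Final sum = 16 + 85 = 101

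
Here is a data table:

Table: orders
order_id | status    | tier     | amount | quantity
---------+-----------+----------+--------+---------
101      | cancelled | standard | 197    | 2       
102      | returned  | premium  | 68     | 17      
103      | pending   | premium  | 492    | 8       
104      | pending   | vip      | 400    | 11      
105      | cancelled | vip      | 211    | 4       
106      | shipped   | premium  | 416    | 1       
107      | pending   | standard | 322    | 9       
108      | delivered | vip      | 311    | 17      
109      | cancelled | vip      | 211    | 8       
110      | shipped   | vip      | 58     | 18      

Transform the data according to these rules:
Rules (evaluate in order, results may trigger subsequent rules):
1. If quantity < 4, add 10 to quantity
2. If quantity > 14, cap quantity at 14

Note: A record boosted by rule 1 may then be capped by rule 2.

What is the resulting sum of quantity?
105

Step 1: Apply rule 1 to records with quantity < 4
  - 2 records get bonus of 10
  - Of these, 0 records then exceed 14 and get capped
Step 2: Apply rule 2 to records with quantity > 14
  - 3 records (original) are capped
Step 3: Calculate final sum = 105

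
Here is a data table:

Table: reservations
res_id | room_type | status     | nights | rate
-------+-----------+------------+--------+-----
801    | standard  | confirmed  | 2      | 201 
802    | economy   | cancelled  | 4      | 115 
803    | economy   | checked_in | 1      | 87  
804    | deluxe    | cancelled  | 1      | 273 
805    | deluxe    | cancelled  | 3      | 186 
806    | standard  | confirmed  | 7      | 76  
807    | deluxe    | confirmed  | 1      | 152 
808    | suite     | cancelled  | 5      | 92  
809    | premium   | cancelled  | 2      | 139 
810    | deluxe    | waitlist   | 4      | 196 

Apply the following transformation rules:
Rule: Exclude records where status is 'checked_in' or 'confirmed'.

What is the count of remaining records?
6

Step 1: Count records to exclude
  - 1 (checked_in) + 3 (confirmed) = 4 records
Step 2: Total records: 10
Step 3: Remaining = 10 - 4 = 6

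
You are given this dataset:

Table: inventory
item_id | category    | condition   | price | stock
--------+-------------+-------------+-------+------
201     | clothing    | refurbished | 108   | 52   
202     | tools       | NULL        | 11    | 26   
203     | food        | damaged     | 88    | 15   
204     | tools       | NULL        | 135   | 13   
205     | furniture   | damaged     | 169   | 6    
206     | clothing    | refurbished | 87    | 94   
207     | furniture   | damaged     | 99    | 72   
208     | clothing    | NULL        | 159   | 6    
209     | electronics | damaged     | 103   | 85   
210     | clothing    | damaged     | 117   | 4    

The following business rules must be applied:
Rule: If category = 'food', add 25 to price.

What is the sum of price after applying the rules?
1101

Step 1: Count records where category = 'food': 1
Step 2: Total bonus added: 1 × 25 = 25
Step 3: Original sum of price: 1076
Step 4: Final sum = 1076 + 25 = 1101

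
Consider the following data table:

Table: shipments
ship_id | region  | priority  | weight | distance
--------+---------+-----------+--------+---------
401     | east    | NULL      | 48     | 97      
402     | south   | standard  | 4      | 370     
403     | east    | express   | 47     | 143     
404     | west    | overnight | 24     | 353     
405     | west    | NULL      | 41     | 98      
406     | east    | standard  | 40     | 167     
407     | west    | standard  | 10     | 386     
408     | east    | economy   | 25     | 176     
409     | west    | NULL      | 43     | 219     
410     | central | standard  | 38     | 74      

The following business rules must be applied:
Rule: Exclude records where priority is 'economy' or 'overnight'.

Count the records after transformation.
8

Step 1: Count records to exclude
  - 1 (economy) + 1 (overnight) = 2 records
Step 2: Total records: 10
Step 3: Remaining = 10 - 2 = 8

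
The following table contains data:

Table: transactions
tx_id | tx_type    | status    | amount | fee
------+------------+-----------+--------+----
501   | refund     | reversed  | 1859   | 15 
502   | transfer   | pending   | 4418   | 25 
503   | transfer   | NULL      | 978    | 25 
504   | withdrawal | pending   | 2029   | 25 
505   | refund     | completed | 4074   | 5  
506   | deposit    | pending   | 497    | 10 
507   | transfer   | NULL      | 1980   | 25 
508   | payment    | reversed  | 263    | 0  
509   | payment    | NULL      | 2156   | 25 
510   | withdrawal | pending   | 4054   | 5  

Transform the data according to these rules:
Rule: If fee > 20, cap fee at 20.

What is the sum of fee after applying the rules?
135

Step 1: 5 records have fee > 20
Step 2: These records originally summed to 125
Step 3: After capping: 5 × 20 = 100
Step 4: Unaffected records sum: 35
Step 5: Final sum = 100 + 35 = 135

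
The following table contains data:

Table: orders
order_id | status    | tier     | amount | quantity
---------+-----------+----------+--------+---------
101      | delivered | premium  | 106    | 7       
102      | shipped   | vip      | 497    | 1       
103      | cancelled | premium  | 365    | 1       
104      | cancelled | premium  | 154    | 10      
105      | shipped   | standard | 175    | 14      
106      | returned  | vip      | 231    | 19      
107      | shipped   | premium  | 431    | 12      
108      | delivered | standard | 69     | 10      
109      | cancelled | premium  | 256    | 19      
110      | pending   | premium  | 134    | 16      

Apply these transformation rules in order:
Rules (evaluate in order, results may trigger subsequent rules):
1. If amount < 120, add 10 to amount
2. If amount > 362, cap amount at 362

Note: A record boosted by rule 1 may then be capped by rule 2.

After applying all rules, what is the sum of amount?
2231

Step 1: Apply rule 1 to records with amount < 120
  - 2 records get bonus of 10
  - Of these, 0 records then exceed 362 and get capped
Step 2: Apply rule 2 to records with amount > 362
  - 3 records (original) are capped
Step 3: Calculate final sum = 2231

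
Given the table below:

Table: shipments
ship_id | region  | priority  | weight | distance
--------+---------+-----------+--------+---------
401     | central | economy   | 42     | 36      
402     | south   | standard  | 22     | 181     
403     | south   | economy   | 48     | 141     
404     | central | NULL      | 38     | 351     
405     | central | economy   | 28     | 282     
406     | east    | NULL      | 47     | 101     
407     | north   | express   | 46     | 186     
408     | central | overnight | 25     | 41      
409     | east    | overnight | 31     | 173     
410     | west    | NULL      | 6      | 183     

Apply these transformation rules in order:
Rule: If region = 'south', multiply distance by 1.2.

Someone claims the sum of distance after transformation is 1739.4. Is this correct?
Yes, the result is correct.

Step 1: Calculate the correct sum after transformation
Step 2: Apply multiplier 1.2 to records where region = 'south'
Step 3: Correct result = 1739.4
Step 4: Claimed result = 1739.4
Step 5: 1739.4 = 1739.4 ✓
Conclusion: The claimed result is correct.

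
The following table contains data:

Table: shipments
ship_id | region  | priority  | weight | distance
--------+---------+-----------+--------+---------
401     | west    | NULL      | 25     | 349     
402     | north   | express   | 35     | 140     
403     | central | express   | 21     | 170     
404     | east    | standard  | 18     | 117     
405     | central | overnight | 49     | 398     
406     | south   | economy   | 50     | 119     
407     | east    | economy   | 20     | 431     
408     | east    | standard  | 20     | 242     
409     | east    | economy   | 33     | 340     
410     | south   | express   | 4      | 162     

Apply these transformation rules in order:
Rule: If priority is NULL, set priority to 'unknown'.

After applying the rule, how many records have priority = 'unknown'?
1

Step 1: Count records where priority IS NULL
Step 2: Found 1 records with NULL priority
Step 3: These records will have priority set to 'unknown'
Step 4: Records already having priority = 'unknown': 0
Step 5: Answer: 1 + 0 = 1 records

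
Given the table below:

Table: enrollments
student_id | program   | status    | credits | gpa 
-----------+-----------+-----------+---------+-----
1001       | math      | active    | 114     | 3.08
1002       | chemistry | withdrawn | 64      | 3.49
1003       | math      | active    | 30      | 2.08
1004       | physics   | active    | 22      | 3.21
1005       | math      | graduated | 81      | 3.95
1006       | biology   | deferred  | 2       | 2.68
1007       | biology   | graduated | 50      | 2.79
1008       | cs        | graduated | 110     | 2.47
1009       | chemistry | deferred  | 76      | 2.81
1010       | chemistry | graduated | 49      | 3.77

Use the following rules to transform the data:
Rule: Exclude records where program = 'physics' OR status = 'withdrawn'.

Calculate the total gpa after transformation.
23.63

Step 1: Find records where program = 'physics' OR status = 'withdrawn'
Step 2: 2 records match, summing to 6.7
Step 3: Original sum: 30.33
Step 4: Remaining sum = 30.33 - 6.7 = 23.63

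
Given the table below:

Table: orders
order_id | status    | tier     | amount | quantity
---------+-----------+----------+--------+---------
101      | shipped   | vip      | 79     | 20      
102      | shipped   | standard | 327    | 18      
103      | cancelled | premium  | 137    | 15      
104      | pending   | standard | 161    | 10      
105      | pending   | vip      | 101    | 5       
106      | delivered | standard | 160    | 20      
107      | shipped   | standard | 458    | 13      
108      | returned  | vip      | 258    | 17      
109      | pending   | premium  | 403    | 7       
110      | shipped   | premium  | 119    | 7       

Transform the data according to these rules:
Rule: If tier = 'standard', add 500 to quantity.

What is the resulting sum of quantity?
2132

Step 1: Count records where tier = 'standard': 4
Step 2: Total bonus added: 4 × 500 = 2000
Step 3: Original sum of quantity: 132
Step 4: Final sum = 132 + 2000 = 2132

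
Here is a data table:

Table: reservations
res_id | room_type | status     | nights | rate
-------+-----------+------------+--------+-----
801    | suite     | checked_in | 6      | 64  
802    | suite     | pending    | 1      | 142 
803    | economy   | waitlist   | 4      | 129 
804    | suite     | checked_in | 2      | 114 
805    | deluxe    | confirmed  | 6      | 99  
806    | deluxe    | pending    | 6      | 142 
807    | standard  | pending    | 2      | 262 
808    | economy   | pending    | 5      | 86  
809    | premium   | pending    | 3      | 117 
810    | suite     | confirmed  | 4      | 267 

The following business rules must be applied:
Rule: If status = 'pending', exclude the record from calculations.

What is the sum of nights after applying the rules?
22

Step 1: Identify records where status = 'pending'
Step 2: The excluded records sum to 17
Step 3: Original total nights = 39
Step 4: Remaining total = 39 - 17 = 22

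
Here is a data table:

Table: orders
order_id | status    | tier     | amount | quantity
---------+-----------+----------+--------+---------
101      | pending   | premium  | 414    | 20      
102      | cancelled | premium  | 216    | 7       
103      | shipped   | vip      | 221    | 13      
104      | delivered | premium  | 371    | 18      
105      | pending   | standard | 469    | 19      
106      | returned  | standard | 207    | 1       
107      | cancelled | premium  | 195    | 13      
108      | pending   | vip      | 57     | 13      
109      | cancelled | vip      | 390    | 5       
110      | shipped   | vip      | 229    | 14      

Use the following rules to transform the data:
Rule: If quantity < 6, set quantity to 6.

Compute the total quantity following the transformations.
129

Step 1: 2 records have quantity < 6
Step 2: These records originally summed to 6
Step 3: After setting to minimum: 2 × 6 = 12
Step 4: Unaffected records sum: 117
Step 5: Final sum = 12 + 117 = 129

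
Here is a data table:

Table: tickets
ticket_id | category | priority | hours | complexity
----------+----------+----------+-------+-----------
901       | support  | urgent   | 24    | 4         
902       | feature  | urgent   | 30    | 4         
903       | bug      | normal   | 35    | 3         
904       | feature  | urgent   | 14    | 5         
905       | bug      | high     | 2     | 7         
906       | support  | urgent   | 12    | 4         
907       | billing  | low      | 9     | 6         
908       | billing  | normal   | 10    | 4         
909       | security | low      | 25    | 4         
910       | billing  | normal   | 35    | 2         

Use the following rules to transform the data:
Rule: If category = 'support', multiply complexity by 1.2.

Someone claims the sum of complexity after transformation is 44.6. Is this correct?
Yes, the result is correct.

Step 1: Calculate the correct sum after transformation
Step 2: Apply multiplier 1.2 to records where category = 'support'
Step 3: Correct result = 44.6
Step 4: Claimed result = 44.6
Step 5: 44.6 = 44.6 ✓
Conclusion: The claimed result is correct.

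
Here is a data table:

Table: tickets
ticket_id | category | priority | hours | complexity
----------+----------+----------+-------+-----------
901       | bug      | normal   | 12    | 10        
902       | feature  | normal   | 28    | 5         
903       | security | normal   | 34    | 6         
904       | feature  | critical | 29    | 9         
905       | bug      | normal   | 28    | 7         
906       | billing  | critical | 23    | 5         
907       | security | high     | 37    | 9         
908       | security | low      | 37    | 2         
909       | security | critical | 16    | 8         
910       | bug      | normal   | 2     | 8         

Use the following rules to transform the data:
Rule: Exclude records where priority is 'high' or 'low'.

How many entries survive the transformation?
8

Step 1: Count records to exclude
  - 1 (high) + 1 (low) = 2 records
Step 2: Total records: 10
Step 3: Remaining = 10 - 2 = 8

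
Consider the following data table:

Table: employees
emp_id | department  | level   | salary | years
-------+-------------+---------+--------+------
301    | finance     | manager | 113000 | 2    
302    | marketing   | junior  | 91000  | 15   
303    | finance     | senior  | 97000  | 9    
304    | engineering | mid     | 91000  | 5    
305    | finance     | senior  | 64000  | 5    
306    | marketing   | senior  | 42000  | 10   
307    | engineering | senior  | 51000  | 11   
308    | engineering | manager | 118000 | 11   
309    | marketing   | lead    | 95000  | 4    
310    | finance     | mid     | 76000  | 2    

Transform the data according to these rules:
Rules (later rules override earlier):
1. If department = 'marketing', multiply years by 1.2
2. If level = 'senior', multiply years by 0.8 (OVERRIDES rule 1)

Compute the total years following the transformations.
70.8

Step 1: Rule 2 takes priority for records with level = 'senior'
  - 4 records: 35 × 0.8 = 28.0
Step 2: Rule 1 applies to remaining records with department = 'marketing'
  - 2 records: 19 × 1.2 = 22.8
Step 3: Other records unchanged: 20
Step 4: Final sum = 28.0 + 22.8 + 20 = 70.8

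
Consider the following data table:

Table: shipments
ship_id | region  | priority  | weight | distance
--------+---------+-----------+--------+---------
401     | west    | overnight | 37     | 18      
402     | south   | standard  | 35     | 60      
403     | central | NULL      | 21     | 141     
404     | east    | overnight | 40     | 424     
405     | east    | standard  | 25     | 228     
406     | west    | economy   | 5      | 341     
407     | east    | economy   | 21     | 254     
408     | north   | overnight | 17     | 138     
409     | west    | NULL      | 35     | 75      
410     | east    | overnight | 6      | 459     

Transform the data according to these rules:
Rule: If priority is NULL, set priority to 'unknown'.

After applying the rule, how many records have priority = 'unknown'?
2

Step 1: Count records where priority IS NULL
Step 2: Found 2 records with NULL priority
Step 3: These records will have priority set to 'unknown'
Step 4: Records already having priority = 'unknown': 0
Step 5: Answer: 2 + 0 = 2 records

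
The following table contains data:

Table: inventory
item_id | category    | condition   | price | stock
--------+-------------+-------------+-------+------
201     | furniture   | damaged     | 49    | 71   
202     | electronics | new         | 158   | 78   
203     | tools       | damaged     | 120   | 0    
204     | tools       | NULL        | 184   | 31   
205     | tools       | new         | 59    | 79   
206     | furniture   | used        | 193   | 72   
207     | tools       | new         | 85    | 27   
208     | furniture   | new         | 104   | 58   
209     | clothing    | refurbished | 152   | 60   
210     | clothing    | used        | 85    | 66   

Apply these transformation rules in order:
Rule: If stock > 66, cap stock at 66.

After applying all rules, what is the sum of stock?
506

Step 1: 4 records have stock > 66
Step 2: These records originally summed to 300
Step 3: After capping: 4 × 66 = 264
Step 4: Unaffected records sum: 242
Step 5: Final sum = 264 + 242 = 506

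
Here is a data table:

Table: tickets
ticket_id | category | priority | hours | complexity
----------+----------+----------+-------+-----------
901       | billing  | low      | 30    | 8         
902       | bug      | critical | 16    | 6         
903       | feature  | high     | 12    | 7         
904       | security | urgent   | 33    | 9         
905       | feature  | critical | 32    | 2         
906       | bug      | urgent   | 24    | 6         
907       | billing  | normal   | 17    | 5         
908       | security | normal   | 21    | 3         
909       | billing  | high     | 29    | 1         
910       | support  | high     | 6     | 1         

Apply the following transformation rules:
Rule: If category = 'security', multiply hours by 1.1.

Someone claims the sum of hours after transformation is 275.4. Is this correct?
No, the correct result is 225.4.

Step 1: Calculate the correct sum after transformation
Step 2: Apply multiplier 1.1 to records where category = 'security'
Step 3: Correct result = 225.4
Step 4: Claimed result = 275.4
Step 5: 225.4 ≠ 275.4
Conclusion: The claimed result is incorrect. The correct answer is 225.4.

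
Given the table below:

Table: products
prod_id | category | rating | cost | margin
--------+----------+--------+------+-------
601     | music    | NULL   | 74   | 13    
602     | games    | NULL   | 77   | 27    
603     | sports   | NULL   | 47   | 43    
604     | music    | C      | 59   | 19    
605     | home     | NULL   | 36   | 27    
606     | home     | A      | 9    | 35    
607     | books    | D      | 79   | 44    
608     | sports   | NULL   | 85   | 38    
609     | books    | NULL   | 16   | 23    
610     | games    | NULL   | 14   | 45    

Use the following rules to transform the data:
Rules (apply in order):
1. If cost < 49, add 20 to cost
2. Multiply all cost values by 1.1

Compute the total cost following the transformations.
655.6

Step 1: Apply Rule 1 - Add 20 to records with cost < 49
  - 5 records affected: 122 + (5 × 20) = 222
  - Unaffected records: 374
  - Sum after Rule 1: 596
Step 2: Apply Rule 2 - Multiply all by 1.1
  - 596 × 1.1 = 655.6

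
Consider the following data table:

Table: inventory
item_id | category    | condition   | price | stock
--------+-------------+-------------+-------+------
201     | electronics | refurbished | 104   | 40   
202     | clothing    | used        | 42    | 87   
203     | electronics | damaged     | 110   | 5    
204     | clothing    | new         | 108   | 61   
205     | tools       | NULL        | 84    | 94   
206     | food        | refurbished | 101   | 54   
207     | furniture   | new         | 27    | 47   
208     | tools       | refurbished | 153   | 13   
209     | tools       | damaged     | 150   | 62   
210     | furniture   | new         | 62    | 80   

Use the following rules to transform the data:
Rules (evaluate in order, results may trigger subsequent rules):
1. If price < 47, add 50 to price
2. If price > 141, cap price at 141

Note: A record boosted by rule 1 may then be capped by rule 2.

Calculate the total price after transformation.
1020

Step 1: Apply rule 1 to records with price < 47
  - 2 records get bonus of 50
  - Of these, 0 records then exceed 141 and get capped
Step 2: Apply rule 2 to records with price > 141
  - 2 records (original) are capped
Step 3: Calculate final sum = 1020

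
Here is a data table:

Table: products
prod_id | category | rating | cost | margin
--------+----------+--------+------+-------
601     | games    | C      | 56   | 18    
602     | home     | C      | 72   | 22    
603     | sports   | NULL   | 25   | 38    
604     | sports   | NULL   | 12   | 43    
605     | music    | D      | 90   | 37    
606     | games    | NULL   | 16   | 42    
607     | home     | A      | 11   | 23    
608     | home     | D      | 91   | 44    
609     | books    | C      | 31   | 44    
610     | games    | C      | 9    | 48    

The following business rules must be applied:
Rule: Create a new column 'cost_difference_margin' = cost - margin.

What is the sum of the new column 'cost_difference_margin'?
54

Step 1: For each record, compute cost - margin
Example calculations:
  56 - 18 = 38
  72 - 22 = 50
  25 - 38 = -13
  ...
Step 2: Sum all derived values
Step 3: Total = 54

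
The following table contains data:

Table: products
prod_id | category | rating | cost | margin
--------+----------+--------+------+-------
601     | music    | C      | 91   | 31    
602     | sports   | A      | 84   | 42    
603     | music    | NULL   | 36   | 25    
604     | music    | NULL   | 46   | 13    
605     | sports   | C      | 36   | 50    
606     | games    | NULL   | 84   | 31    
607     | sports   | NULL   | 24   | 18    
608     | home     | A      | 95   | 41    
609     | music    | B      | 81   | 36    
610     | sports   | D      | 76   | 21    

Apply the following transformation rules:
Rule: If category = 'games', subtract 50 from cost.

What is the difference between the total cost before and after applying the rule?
50

Step 1: Original sum of cost = 653
Step 2: 1 records have category = 'games'
Step 3: Each affected record changes by -50
Step 4: Total change = 1 × -50 = -50
Step 5: New sum = 653 + -50 = 603
Step 6: Difference = |603 - 653| = 50
        (Sum decreased by 50)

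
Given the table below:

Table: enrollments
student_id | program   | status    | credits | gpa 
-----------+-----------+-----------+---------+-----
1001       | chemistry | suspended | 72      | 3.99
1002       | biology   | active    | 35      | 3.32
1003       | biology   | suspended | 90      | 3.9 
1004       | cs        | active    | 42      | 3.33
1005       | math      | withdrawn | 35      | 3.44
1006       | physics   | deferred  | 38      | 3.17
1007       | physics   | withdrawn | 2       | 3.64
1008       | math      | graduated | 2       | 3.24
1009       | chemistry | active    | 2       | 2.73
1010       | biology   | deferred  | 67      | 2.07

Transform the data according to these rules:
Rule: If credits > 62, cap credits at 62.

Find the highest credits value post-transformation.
62

Step 1: Original maximum credits = 90
Step 2: Apply cap at 62
Step 3: 3 records had credits > 62 and were capped
Step 4: Maximum after transformation = 62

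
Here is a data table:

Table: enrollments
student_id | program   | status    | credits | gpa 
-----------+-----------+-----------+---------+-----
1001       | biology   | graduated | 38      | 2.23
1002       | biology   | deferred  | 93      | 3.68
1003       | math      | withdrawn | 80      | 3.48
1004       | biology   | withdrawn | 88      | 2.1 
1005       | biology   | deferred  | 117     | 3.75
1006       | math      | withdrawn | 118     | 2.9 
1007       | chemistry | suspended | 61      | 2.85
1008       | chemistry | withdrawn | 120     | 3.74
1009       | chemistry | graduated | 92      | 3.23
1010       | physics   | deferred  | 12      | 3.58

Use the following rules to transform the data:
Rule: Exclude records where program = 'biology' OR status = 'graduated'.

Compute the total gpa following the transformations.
16.55

Step 1: Find records where program = 'biology' OR status = 'graduated'
Step 2: 5 records match, summing to 14.99
Step 3: Original sum: 31.54
Step 4: Remaining sum = 31.54 - 14.99 = 16.55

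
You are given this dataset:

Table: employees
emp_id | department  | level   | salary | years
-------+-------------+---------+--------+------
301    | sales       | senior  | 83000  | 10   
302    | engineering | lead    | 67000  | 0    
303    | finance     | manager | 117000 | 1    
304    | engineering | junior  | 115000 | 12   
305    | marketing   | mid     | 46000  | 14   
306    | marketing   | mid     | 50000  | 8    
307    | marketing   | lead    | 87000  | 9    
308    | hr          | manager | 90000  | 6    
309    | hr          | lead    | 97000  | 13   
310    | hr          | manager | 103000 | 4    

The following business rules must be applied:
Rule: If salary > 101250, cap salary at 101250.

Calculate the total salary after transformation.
823750

Step 1: 3 records have salary > 101250
Step 2: These records originally summed to 335000
Step 3: After capping: 3 × 101250 = 303750
Step 4: Unaffected records sum: 520000
Step 5: Final sum = 303750 + 520000 = 823750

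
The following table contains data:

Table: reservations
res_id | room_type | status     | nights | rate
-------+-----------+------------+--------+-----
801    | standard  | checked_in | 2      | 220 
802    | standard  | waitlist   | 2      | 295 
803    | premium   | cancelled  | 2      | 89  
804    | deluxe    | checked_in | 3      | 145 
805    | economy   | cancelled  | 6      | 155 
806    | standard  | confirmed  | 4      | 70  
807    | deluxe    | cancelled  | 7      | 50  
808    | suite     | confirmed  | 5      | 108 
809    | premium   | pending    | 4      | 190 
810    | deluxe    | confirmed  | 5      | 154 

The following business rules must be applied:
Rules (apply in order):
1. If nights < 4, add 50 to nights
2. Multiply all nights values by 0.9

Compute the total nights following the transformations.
216.0

Step 1: Apply Rule 1 - Add 50 to records with nights < 4
  - 4 records affected: 9 + (4 × 50) = 209
  - Unaffected records: 31
  - Sum after Rule 1: 240
Step 2: Apply Rule 2 - Multiply all by 0.9
  - 240 × 0.9 = 216.0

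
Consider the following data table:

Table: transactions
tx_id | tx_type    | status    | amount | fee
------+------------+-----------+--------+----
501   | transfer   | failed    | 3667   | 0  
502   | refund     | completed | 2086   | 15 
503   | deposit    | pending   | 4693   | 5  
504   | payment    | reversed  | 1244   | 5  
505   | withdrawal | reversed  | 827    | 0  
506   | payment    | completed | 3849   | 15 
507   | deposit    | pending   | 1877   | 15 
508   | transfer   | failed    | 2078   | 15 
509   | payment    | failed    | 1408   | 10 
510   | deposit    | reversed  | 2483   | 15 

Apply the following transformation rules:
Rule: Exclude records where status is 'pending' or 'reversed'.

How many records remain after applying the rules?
5

Step 1: Count records to exclude
  - 2 (pending) + 3 (reversed) = 5 records
Step 2: Total records: 10
Step 3: Remaining = 10 - 5 = 5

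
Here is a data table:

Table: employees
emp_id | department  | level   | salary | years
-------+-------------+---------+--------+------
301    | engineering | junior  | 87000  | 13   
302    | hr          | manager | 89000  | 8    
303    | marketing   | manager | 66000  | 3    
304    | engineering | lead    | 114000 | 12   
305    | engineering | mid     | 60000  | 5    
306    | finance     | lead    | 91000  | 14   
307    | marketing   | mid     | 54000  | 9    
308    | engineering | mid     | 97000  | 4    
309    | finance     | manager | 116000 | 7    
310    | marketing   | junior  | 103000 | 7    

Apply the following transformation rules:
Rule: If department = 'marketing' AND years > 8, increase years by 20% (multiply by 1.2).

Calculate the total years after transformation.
83.8

Step 1: Find records where department = 'marketing' AND years > 8
Step 2: 1 records match, summing to 9
Step 3: After multiplier: 9 × 1.2 = 10.8
Step 4: Unaffected records sum: 73
Step 5: Final sum = 10.8 + 73 = 83.8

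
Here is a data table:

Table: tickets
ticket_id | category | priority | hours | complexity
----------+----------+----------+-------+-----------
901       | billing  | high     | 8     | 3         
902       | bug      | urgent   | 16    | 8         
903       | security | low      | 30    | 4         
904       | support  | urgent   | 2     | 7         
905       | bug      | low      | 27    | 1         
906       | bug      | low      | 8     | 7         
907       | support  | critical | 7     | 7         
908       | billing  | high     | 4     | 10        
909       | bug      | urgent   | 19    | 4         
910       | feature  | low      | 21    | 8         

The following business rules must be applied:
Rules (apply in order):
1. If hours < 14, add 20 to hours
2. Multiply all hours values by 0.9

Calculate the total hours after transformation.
217.8

Step 1: Apply Rule 1 - Add 20 to records with hours < 14
  - 5 records affected: 29 + (5 × 20) = 129
  - Unaffected records: 113
  - Sum after Rule 1: 242
Step 2: Apply Rule 2 - Multiply all by 0.9
  - 242 × 0.9 = 217.8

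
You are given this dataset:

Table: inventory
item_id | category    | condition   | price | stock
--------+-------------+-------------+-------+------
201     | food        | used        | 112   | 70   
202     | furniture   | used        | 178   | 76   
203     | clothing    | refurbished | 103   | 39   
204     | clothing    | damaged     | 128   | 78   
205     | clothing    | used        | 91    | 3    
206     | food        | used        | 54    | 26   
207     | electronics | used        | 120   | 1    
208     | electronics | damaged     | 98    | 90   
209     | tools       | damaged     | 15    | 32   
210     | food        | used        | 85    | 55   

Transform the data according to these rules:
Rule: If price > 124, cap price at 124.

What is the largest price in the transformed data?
124

Step 1: Original maximum price = 178
Step 2: Apply cap at 124
Step 3: 2 records had price > 124 and were capped
Step 4: Maximum after transformation = 124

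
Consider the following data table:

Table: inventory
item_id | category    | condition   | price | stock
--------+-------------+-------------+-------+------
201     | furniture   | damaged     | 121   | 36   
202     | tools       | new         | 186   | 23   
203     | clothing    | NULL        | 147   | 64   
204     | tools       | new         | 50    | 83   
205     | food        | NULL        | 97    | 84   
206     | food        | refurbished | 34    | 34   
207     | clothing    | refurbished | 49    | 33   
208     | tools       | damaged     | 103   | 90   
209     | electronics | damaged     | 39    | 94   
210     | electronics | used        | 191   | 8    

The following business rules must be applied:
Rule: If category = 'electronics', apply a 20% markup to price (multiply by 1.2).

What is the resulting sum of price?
1063.0

Step 1: Records with category = 'electronics' have total price = 230
Step 2: Apply multiplier: 230 × 1.2 = 276.0
Step 3: Other records total: 787
Step 4: Final sum = 276.0 + 787 = 1063.0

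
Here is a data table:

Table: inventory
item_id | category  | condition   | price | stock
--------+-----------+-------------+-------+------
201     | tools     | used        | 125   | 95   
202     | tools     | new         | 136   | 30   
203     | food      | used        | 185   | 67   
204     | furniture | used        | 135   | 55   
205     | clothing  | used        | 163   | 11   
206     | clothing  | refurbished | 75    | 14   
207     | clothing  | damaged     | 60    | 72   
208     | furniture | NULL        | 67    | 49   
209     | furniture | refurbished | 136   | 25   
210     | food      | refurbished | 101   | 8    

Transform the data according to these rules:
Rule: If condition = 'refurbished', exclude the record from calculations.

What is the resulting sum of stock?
379

Step 1: Identify records where condition = 'refurbished'
Step 2: The excluded records sum to 47
Step 3: Original total stock = 426
Step 4: Remaining total = 426 - 47 = 379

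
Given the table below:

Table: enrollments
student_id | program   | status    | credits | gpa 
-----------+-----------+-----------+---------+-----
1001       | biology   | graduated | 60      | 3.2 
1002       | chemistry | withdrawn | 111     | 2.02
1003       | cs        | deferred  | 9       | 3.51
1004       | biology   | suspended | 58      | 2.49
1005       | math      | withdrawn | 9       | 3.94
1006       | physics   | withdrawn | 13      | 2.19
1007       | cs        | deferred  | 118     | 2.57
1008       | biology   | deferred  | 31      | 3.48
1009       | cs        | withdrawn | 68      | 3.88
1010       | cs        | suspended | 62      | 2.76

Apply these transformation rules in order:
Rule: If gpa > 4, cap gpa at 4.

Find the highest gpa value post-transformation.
3.94

Step 1: Original maximum gpa = 3.94
Step 2: Check cap of 4 against maximum
Step 3: No records exceed the cap (max 3.94 <= cap 4), so no capping applies
Step 4: Maximum after transformation = 3.94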